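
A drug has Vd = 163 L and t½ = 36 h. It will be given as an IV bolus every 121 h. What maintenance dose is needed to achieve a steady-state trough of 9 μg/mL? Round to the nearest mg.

τ/t½ = 121/36 ≈ 3.3611, so f = (1/2)^(121/36) ≈ 0.097321.
Cmin,ss = (D/Vd)·f/(1−f), so D = Cmin,ss·Vd·(1−f)/f.
D = 9 × 163 × (1−f)/f ≈ 9 × 163 × 9.27527 ≈ 13606.82 mg.

13607 mg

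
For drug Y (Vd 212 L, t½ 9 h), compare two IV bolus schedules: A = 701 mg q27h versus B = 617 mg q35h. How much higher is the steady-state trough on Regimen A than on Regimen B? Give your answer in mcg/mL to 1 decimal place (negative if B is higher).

Regimen A: f = (1/2)^(27/9) ≈ 0.1250; Cmin,ss = (701/212)·f/(1−f) ≈ 0.472 mcg/mL.
Regimen B: f = (1/2)^(35/9) ≈ 0.0675; Cmin,ss = (617/212)·f/(1−f) ≈ 0.211 mcg/mL.
Difference ≈ 0.472 − 0.211 ≈ 0.261 mcg/mL.

0.3 mcg/mL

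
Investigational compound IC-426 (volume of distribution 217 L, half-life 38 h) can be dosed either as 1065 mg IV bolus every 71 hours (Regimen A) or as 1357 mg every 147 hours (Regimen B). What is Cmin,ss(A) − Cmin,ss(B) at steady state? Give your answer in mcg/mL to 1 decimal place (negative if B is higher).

1.4 mcg/mL

Regimen A: f = (1/2)^(71/38) ≈ 0.2739; Cmin,ss = (1065/217)·f/(1−f) ≈ 1.851 mcg/mL.
Regimen B: f = (1/2)^(147/38) ≈ 0.0685; Cmin,ss = (1357/217)·f/(1−f) ≈ 0.460 mcg/mL.
Difference ≈ 1.851 − 0.460 ≈ 1.391 mcg/mL.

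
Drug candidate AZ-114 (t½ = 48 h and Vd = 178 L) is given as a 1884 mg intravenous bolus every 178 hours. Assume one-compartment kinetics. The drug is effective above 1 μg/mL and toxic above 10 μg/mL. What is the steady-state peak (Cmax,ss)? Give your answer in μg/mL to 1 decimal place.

τ/t½ = 178/48 ≈ 3.7083, so fraction remaining f = (1/2)^(178/48) ≈ 0.0765.
At steady state, accumulation factor R = 1/(1 − e^(−kτ)) ≈ 1.0828.
Each bolus raises the concentration by D/Vd = 1884/178 ≈ 10.584 μg/mL.
Cmax,ss = C₀/(1 − f) ≈ 10.584/0.9235 ≈ 11.461 μg/mL.
Peak 11.5 μg/mL vs MTC 10 μg/mL: exceeds toxic threshold.

11.5 μg/mL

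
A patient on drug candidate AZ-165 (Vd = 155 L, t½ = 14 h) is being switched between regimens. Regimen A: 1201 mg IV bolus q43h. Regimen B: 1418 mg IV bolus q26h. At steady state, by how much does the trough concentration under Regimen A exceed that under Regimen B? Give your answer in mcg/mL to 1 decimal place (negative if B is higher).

-2.4 mcg/mL

Regimen A: f = (1/2)^(43/14) ≈ 0.1190; Cmin,ss = (1201/155)·f/(1−f) ≈ 1.047 mcg/mL.
Regimen B: f = (1/2)^(26/14) ≈ 0.2760; Cmin,ss = (1418/155)·f/(1−f) ≈ 3.488 mcg/mL.
Difference ≈ 1.047 − 3.488 ≈ -2.441 mcg/mL.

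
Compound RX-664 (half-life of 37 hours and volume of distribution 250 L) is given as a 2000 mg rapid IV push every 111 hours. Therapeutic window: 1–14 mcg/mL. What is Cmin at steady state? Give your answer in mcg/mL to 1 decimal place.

τ = 111 h = 3 half-lives, so f = (1/2)^3 = 0.125.
Accumulation ratio R = 1/(1 − f) = 1/0.875 = 8/7.
Single-dose peak C₀ = D/Vd = 2000/250 = 8 mcg/mL.
Steady-state peak Cmax,ss = C₀·R = 8 × 8/7 ≈ 9.143 mcg/mL.
Steady-state trough Cmin,ss = Cmax,ss·f ≈ 9.143 × 0.125 ≈ 1.143 mcg/mL.
Trough 1.1 mcg/mL vs MEC 1 mcg/mL: adequate.

1.1 mcg/mL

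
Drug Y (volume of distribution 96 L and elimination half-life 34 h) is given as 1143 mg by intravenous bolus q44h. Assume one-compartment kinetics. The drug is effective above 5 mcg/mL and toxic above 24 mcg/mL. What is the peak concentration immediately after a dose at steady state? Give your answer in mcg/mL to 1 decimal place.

k = ln2/t½ = ln2/34 ≈ 0.020387 h⁻¹; fraction remaining f = e^(−kτ) = e^(−0.020387×44) ≈ 0.4078.
Accumulation ratio R = 1/(1 − f) ≈ 1/0.5922 ≈ 1.6886.
Single-dose peak C₀ = D/Vd = 1143/96 ≈ 11.906 mcg/mL.
Cmax,ss = C₀/(1 − f) ≈ 11.906/0.5922 ≈ 20.105 mcg/mL.
Peak 20.1 mcg/mL vs MTC 24 mcg/mL: below toxic threshold.

20.1 mcg/mL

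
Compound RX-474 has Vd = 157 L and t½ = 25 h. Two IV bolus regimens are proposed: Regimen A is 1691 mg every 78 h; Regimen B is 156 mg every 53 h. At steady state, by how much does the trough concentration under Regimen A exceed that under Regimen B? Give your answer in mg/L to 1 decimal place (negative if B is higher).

Regimen A: f = (1/2)^(78/25) ≈ 0.1150; Cmin,ss = (1691/157)·f/(1−f) ≈ 1.400 mg/L.
Regimen B: f = (1/2)^(53/25) ≈ 0.2300; Cmin,ss = (156/157)·f/(1−f) ≈ 0.297 mg/L.
Difference ≈ 1.400 − 0.297 ≈ 1.103 mg/L.

1.1 mg/L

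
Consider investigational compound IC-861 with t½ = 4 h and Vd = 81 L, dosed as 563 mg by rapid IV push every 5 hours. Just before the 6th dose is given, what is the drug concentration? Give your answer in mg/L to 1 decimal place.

f = (1/2)^(τ/t½) = (1/2)^(5/4) ≈ 0.4204.
C₀ = D/Vd = 563/81 ≈ 6.951 mg/L.
Before the 6th dose, 5 doses have been given. Superposition: Cmin = C₀·(f + f² + … + f^5).
≈ 6.951 × (0.4204 + 0.1767 + 0.0743 + 0.0312 + 0.0131) ≈ 6.951 × 0.7157 ≈ 4.975 mg/L.

5.0 mg/L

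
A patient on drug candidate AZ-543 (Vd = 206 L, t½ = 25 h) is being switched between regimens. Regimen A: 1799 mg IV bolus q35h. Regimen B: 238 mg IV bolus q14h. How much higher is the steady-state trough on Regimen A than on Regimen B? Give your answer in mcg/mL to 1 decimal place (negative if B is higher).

2.9 mcg/mL

Regimen A: f = (1/2)^(35/25) ≈ 0.3789; Cmin,ss = (1799/206)·f/(1−f) ≈ 5.328 mcg/mL.
Regimen B: f = (1/2)^(14/25) ≈ 0.6783; Cmin,ss = (238/206)·f/(1−f) ≈ 2.436 mcg/mL.
Difference ≈ 5.328 − 2.436 ≈ 2.892 mcg/mL.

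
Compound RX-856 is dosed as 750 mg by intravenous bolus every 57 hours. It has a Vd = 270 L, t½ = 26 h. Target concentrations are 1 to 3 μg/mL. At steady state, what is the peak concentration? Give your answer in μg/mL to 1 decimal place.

τ/t½ = 57/26 ≈ 2.1923, so fraction remaining f = (1/2)^(57/26) ≈ 0.2188.
At steady state, accumulation factor R = 1/(1 − e^(−kτ)) ≈ 1.2801.
Single-dose peak C₀ = D/Vd = 750/270 ≈ 2.778 μg/mL.
Steady-state peak Cmax,ss = C₀·R ≈ 2.778 × 1.2801 ≈ 3.556 μg/mL.
Peak 3.6 μg/mL vs MTC 3 μg/mL: exceeds toxic threshold.

3.6 μg/mL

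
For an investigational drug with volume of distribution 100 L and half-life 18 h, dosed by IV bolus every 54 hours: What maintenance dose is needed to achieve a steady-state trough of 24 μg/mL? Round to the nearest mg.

16800 mg

τ/t½ = 54/18 ≈ 3, so f = (1/2)^(54/18) ≈ 0.125000.
Cmin,ss = (D/Vd)·f/(1−f), so D = Cmin,ss·Vd·(1−f)/f.
D = 24 × 100 × (1−f)/f ≈ 24 × 100 × 7.00000 ≈ 16800.00 mg.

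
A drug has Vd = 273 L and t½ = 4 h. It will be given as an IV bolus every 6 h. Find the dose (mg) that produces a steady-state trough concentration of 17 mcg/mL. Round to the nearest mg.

8486 mg

τ/t½ = 6/4 ≈ 1.5, so f = (1/2)^(6/4) ≈ 0.353553.
Cmin,ss = (D/Vd)·f/(1−f), so D = Cmin,ss·Vd·(1−f)/f.
D = 17 × 273 × (1−f)/f ≈ 17 × 273 × 1.82843 ≈ 8485.74 mg.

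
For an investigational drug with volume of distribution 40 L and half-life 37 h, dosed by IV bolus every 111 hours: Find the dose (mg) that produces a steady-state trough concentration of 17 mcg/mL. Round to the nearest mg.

τ/t½ = 111/37 ≈ 3, so f = (1/2)^(111/37) ≈ 0.125000.
Cmin,ss = (D/Vd)·f/(1−f), so D = Cmin,ss·Vd·(1−f)/f.
D = 17 × 40 × (1−f)/f ≈ 17 × 40 × 7.00000 ≈ 4760.00 mg.

4760 mg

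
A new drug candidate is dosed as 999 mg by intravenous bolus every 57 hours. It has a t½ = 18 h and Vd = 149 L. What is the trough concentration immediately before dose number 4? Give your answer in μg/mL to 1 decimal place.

f = (1/2)^(τ/t½) = (1/2)^(57/18) ≈ 0.1114.
C₀ = D/Vd = 999/149 ≈ 6.705 μg/mL.
Before the 4th dose, 3 doses have been given. Superposition: Cmin = C₀·(f + f² + … + f^3).
≈ 6.705 × (0.1114 + 0.0124 + 0.0014) ≈ 6.705 × 0.1252 ≈ 0.839 μg/mL.

0.8 μg/mL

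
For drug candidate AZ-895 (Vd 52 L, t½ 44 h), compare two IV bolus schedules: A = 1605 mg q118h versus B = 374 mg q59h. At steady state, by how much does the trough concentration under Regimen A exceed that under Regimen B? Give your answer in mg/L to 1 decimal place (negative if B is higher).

1.0 mg/L

Regimen A: f = (1/2)^(118/44) ≈ 0.1558; Cmin,ss = (1605/52)·f/(1−f) ≈ 5.696 mg/L.
Regimen B: f = (1/2)^(59/44) ≈ 0.3948; Cmin,ss = (374/52)·f/(1−f) ≈ 4.692 mg/L.
Difference ≈ 5.696 − 4.692 ≈ 1.004 mg/L.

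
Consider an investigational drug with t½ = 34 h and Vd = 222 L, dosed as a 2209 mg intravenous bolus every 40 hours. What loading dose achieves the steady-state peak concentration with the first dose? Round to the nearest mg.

3962 mg

f = (1/2)^(40/34) ≈ 0.442433; accumulation ratio R = 1/(1−f) ≈ 1.79351.
Loading dose to hit Cmax,ss on first dose: D_load = D_maint·R ≈ 2209 × 1.79351 ≈ 3961.86 mg.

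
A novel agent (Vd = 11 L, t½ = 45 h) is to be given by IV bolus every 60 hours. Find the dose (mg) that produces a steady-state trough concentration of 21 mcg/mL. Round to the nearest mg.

351 mg

τ/t½ = 60/45 ≈ 1.3333, so f = (1/2)^(60/45) ≈ 0.396850.
Cmin,ss = (D/Vd)·f/(1−f), so D = Cmin,ss·Vd·(1−f)/f.
D = 21 × 11 × (1−f)/f ≈ 21 × 11 × 1.51984 ≈ 351.08 mg.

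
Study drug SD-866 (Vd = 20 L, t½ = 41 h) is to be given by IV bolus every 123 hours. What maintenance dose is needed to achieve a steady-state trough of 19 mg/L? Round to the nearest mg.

τ/t½ = 123/41 ≈ 3, so f = (1/2)^(123/41) ≈ 0.125000.
Cmin,ss = (D/Vd)·f/(1−f), so D = Cmin,ss·Vd·(1−f)/f.
D = 19 × 20 × (1−f)/f ≈ 19 × 20 × 7.00000 ≈ 2660.00 mg.

2660 mg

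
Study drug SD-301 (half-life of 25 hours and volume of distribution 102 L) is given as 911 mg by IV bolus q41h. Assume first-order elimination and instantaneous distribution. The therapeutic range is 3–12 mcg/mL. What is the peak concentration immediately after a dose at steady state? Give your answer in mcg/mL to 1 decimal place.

13.2 mcg/mL

k = ln2/t½ = ln2/25 ≈ 0.027726 h⁻¹; fraction remaining f = e^(−kτ) = e^(−0.027726×41) ≈ 0.3209.
Accumulation ratio R = 1/(1 − f) ≈ 1/0.6791 ≈ 1.4725.
Each bolus raises the concentration by D/Vd = 911/102 ≈ 8.931 mcg/mL.
Steady-state peak Cmax,ss = C₀·R ≈ 8.931 × 1.4725 ≈ 13.151 mcg/mL.
Peak 13.2 mcg/mL vs MTC 12 mcg/mL: exceeds toxic threshold.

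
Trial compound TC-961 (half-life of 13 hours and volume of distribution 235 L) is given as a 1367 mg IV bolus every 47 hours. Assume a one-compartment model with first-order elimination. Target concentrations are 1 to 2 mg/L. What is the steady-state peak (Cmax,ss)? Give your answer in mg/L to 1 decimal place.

τ/t½ = 47/13 ≈ 3.6154, so fraction remaining f = (1/2)^(47/13) ≈ 0.0816.
At steady state, accumulation factor R = 1/(1 − e^(−kτ)) ≈ 1.0889.
Each bolus raises the concentration by D/Vd = 1367/235 ≈ 5.817 mg/L.
Steady-state peak Cmax,ss = C₀·R ≈ 5.817 × 1.0889 ≈ 6.334 mg/L.
Peak 6.3 mg/L vs MTC 2 mg/L: exceeds toxic threshold.

6.3 mg/L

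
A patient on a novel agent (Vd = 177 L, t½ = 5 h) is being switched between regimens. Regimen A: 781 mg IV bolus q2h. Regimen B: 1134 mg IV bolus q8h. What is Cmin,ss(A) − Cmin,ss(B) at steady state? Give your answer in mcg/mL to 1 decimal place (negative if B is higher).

Regimen A: f = (1/2)^(2/5) ≈ 0.7579; Cmin,ss = (781/177)·f/(1−f) ≈ 13.813 mcg/mL.
Regimen B: f = (1/2)^(8/5) ≈ 0.3299; Cmin,ss = (1134/177)·f/(1−f) ≈ 3.154 mcg/mL.
Difference ≈ 13.813 − 3.154 ≈ 10.659 mcg/mL.

10.7 mcg/mL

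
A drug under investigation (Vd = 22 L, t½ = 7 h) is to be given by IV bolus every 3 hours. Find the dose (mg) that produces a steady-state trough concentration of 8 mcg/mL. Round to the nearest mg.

τ/t½ = 3/7 ≈ 0.42857, so f = (1/2)^(3/7) ≈ 0.742997.
Cmin,ss = (D/Vd)·f/(1−f), so D = Cmin,ss·Vd·(1−f)/f.
D = 8 × 22 × (1−f)/f ≈ 8 × 22 × 0.34590 ≈ 60.88 mg.

61 mg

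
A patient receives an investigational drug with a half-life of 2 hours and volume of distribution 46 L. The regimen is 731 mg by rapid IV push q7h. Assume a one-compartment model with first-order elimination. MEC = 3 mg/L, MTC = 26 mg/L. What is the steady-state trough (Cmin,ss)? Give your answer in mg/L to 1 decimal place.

1.5 mg/L

Over one 7-h interval, 7/2 ≈ 3.5 half-lives elapse, leaving f ≈ 0.0884 of each dose.
Single-dose peak C₀ = D/Vd = 731/46 ≈ 15.891 mg/L.
Steady-state trough Cmin,ss = C₀·f/(1−f) ≈ 15.891 × 0.0884/0.9116 ≈ 1.541 mg/L.
Trough 1.5 mg/L vs MEC 3 mg/L: subtherapeutic.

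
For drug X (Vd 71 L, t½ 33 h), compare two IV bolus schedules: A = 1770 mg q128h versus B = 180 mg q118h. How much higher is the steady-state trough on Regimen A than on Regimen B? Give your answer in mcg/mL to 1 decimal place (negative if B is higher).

1.6 mcg/mL

Regimen A: f = (1/2)^(128/33) ≈ 0.0680; Cmin,ss = (1770/71)·f/(1−f) ≈ 1.819 mcg/mL.
Regimen B: f = (1/2)^(118/33) ≈ 0.0839; Cmin,ss = (180/71)·f/(1−f) ≈ 0.232 mcg/mL.
Difference ≈ 1.819 − 0.232 ≈ 1.587 mcg/mL.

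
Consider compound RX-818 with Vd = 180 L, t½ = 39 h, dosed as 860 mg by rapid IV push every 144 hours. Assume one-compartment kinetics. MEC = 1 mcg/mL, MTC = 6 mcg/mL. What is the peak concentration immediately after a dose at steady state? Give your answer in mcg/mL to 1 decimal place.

k = ln2/t½ = ln2/39 ≈ 0.017773 h⁻¹; fraction remaining f = e^(−kτ) = e^(−0.017773×144) ≈ 0.0774.
At steady state, accumulation factor R = 1/(1 − e^(−kτ)) ≈ 1.0839.
Each bolus raises the concentration by D/Vd = 860/180 ≈ 4.778 mcg/mL.
Steady-state peak Cmax,ss = C₀·R ≈ 4.778 × 1.0839 ≈ 5.179 mcg/mL.
Peak 5.2 mcg/mL vs MTC 6 mcg/mL: below toxic threshold.

5.2 mcg/mL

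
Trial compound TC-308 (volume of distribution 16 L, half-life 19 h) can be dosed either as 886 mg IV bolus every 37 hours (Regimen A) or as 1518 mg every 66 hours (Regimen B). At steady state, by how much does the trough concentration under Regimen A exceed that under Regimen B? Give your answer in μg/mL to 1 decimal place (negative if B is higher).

Regimen A: f = (1/2)^(37/19) ≈ 0.2593; Cmin,ss = (886/16)·f/(1−f) ≈ 19.385 μg/mL.
Regimen B: f = (1/2)^(66/19) ≈ 0.0900; Cmin,ss = (1518/16)·f/(1−f) ≈ 9.383 μg/mL.
Difference ≈ 19.385 − 9.383 ≈ 10.002 μg/mL.

10.0 μg/mL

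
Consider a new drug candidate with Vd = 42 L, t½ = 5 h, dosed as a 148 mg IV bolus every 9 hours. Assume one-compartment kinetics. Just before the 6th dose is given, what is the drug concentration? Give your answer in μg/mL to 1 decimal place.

1.4 μg/mL

f = (1/2)^(τ/t½) = (1/2)^(9/5) ≈ 0.2872.
C₀ = D/Vd = 148/42 ≈ 3.524 μg/mL.
Before the 6th dose, 5 doses have been given. Superposition: Cmin = C₀·(f + f² + … + f^5).
≈ 3.524 × (0.2872 + 0.0825 + 0.0237 + 0.0068 + 0.0020) ≈ 3.524 × 0.4022 ≈ 1.417 μg/mL.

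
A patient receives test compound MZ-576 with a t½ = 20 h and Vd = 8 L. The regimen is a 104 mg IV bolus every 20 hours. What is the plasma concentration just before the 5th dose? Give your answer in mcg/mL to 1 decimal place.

f = (1/2)^(τ/t½) = (1/2)^(20/20) ≈ 0.5000.
C₀ = D/Vd = 104/8 ≈ 13.000 mcg/mL.
Before the 5th dose, 4 doses have been given. Superposition: Cmin = C₀·(f + f² + … + f^4).
≈ 13.000 × (0.5000 + 0.2500 + 0.1250 + 0.0625) ≈ 13.000 × 0.9375 ≈ 12.188 mcg/mL.

12.2 mcg/mL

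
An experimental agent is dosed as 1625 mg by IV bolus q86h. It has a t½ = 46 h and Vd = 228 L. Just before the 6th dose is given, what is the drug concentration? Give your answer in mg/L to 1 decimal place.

f = (1/2)^(τ/t½) = (1/2)^(86/46) ≈ 0.2737.
C₀ = D/Vd = 1625/228 ≈ 7.127 mg/L.
Before the 6th dose, 5 doses have been given. Superposition: Cmin = C₀·(f + f² + … + f^5).
≈ 7.127 × (0.2737 + 0.0749 + 0.0205 + 0.0056 + 0.0015) ≈ 7.127 × 0.3762 ≈ 2.681 mg/L.

2.7 mg/L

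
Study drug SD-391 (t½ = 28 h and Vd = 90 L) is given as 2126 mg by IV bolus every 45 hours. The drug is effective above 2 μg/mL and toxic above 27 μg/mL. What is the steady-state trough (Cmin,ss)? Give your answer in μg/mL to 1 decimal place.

11.5 μg/mL

Over one 45-h interval, 45/28 ≈ 1.6071 half-lives elapse, leaving f ≈ 0.3282 of each dose.
Single-dose peak C₀ = D/Vd = 2126/90 ≈ 23.622 μg/mL.
Steady-state trough Cmin,ss = C₀·f/(1−f) ≈ 23.622 × 0.3282/0.6718 ≈ 11.540 μg/mL.
Trough 11.5 μg/mL vs MEC 2 μg/mL: adequate.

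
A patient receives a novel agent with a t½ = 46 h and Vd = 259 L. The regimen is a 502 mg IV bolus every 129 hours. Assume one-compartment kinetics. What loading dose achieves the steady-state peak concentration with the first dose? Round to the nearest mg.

f = (1/2)^(129/46) ≈ 0.143155; accumulation ratio R = 1/(1−f) ≈ 1.16707.
Loading dose to hit Cmax,ss on first dose: D_load = D_maint·R ≈ 502 × 1.16707 ≈ 585.87 mg.

586 mg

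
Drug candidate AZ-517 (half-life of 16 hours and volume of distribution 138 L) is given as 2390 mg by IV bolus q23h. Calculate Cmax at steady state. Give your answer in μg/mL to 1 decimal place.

τ/t½ = 23/16 ≈ 1.4375, so fraction remaining f = (1/2)^(23/16) ≈ 0.3692.
At steady state, accumulation factor R = 1/(1 − e^(−kτ)) ≈ 1.5853.
Each bolus raises the concentration by D/Vd = 2390/138 ≈ 17.319 μg/mL.
Steady-state peak Cmax,ss = C₀·R ≈ 17.319 × 1.5853 ≈ 27.456 μg/mL.

27.5 μg/mL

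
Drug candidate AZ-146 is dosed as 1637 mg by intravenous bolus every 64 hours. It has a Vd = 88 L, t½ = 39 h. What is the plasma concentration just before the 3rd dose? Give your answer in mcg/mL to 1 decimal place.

7.9 mcg/mL

f = (1/2)^(τ/t½) = (1/2)^(64/39) ≈ 0.3206.
C₀ = D/Vd = 1637/88 ≈ 18.602 mcg/mL.
Before the 3rd dose, 2 doses have been given. Superposition: Cmin = C₀·(f + f²).
≈ 18.602 × (0.3206 + 0.1028) ≈ 18.602 × 0.4234 ≈ 7.876 mcg/mL.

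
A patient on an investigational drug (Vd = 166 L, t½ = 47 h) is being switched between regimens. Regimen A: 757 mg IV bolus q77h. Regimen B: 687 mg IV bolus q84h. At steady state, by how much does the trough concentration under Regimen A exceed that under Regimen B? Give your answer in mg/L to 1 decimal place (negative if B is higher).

0.5 mg/L

Regimen A: f = (1/2)^(77/47) ≈ 0.3212; Cmin,ss = (757/166)·f/(1−f) ≈ 2.158 mg/L.
Regimen B: f = (1/2)^(84/47) ≈ 0.2897; Cmin,ss = (687/166)·f/(1−f) ≈ 1.688 mg/L.
Difference ≈ 2.158 − 1.688 ≈ 0.470 mg/L.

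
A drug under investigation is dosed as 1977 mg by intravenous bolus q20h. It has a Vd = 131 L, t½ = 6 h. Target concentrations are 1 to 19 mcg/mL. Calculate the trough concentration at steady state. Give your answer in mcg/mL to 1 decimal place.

1.7 mcg/mL

Over one 20-h interval, 20/6 ≈ 3.3333 half-lives elapse, leaving f ≈ 0.0992 of each dose.
Single-dose peak C₀ = D/Vd = 1977/131 ≈ 15.092 mcg/mL.
Steady-state trough Cmin,ss = C₀·f/(1−f) ≈ 15.092 × 0.0992/0.9008 ≈ 1.662 mcg/mL.
Trough 1.7 mcg/mL vs MEC 1 mcg/mL: adequate.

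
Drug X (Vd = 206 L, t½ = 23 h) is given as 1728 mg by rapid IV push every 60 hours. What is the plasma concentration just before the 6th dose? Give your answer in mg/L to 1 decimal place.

1.6 mg/L

f = (1/2)^(τ/t½) = (1/2)^(60/23) ≈ 0.1639.
C₀ = D/Vd = 1728/206 ≈ 8.388 mg/L.
Before the 6th dose, 5 doses have been given. Superposition: Cmin = C₀·(f + f² + … + f^5).
≈ 8.388 × (0.1639 + 0.0269 + 0.0044 + 0.0007 + 0.0001) ≈ 8.388 × 0.1960 ≈ 1.644 mg/L.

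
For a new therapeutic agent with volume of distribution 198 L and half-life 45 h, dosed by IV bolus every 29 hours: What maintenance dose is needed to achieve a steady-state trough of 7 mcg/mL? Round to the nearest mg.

τ/t½ = 29/45 ≈ 0.64444, so f = (1/2)^(29/45) ≈ 0.639739.
Cmin,ss = (D/Vd)·f/(1−f), so D = Cmin,ss·Vd·(1−f)/f.
D = 7 × 198 × (1−f)/f ≈ 7 × 198 × 0.56314 ≈ 780.51 mg.

781 mg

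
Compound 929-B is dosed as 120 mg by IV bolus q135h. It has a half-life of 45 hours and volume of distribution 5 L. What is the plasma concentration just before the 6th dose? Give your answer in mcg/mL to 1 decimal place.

3.4 mcg/mL

f = (1/2)^(τ/t½) = (1/2)^(135/45) ≈ 0.1250.
C₀ = D/Vd = 120/5 ≈ 24.000 mcg/mL.
Before the 6th dose, 5 doses have been given. Superposition: Cmin = C₀·(f + f² + … + f^5).
≈ 24.000 × (0.1250 + 0.0156 + 0.0020 + 0.0002 + 0.0000) ≈ 24.000 × 0.1428 ≈ 3.427 mcg/mL.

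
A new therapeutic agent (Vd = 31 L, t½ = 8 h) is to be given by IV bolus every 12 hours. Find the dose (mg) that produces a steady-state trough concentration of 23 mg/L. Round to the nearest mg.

1304 mg

τ/t½ = 12/8 ≈ 1.5, so f = (1/2)^(12/8) ≈ 0.353553.
Cmin,ss = (D/Vd)·f/(1−f), so D = Cmin,ss·Vd·(1−f)/f.
D = 23 × 31 × (1−f)/f ≈ 23 × 31 × 1.82843 ≈ 1303.67 mg.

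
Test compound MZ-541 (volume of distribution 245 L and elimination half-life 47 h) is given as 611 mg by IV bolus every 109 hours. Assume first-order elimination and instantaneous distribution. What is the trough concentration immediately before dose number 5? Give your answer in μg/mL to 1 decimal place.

f = (1/2)^(τ/t½) = (1/2)^(109/47) ≈ 0.2004.
C₀ = D/Vd = 611/245 ≈ 2.494 μg/mL.
Before the 5th dose, 4 doses have been given. Superposition: Cmin = C₀·(f + f² + … + f^4).
≈ 2.494 × (0.2004 + 0.0402 + 0.0080 + 0.0016) ≈ 2.494 × 0.2502 ≈ 0.624 μg/mL.

0.6 μg/mL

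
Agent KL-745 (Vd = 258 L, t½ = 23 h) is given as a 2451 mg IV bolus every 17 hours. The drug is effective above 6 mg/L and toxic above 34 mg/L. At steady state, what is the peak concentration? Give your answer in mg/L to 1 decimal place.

23.7 mg/L

Over one 17-h interval, 17/23 ≈ 0.73913 half-lives elapse, leaving f ≈ 0.5991 of each dose.
Accumulation ratio R = 1/(1 − f) ≈ 1/0.4009 ≈ 2.4944.
Single-dose peak C₀ = D/Vd = 2451/258 ≈ 9.500 mg/L.
Steady-state peak Cmax,ss = C₀·R ≈ 9.500 × 2.4944 ≈ 23.697 mg/L.
Peak 23.7 mg/L vs MTC 34 mg/L: below toxic threshold.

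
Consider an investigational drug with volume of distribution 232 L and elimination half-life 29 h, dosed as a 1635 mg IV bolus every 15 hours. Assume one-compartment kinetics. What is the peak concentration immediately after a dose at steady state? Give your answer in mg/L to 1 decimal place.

23.4 mg/L

k = ln2/t½ = ln2/29 ≈ 0.023902 h⁻¹; fraction remaining f = e^(−kτ) = e^(−0.023902×15) ≈ 0.6987.
At steady state, accumulation factor R = 1/(1 − e^(−kτ)) ≈ 3.3190.
Each bolus raises the concentration by D/Vd = 1635/232 ≈ 7.047 mg/L.
Steady-state peak Cmax,ss = C₀·R ≈ 7.047 × 3.3190 ≈ 23.389 mg/L.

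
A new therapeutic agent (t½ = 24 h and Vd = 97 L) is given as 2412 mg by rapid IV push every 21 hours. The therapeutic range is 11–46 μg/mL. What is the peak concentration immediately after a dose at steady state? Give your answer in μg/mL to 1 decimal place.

54.7 μg/mL

τ/t½ = 21/24 ≈ 0.875, so fraction remaining f = (1/2)^(21/24) ≈ 0.5453.
Accumulation ratio R = 1/(1 − f) ≈ 1/0.4547 ≈ 2.1993.
Single-dose peak C₀ = D/Vd = 2412/97 ≈ 24.866 μg/mL.
Cmax,ss = C₀/(1 − f) ≈ 24.866/0.4547 ≈ 54.687 μg/mL.
Peak 54.7 μg/mL vs MTC 46 μg/mL: exceeds toxic threshold.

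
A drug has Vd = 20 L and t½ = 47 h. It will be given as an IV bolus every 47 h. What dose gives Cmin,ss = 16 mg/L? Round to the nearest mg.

τ/t½ = 47/47 ≈ 1, so f = (1/2)^(47/47) ≈ 0.500000.
Cmin,ss = (D/Vd)·f/(1−f), so D = Cmin,ss·Vd·(1−f)/f.
D = 16 × 20 × (1−f)/f ≈ 16 × 20 × 1.00000 ≈ 320.00 mg.

320 mg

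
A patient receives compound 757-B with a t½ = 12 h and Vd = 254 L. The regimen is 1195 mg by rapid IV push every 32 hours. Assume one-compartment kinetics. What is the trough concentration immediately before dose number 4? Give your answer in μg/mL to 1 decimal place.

f = (1/2)^(τ/t½) = (1/2)^(32/12) ≈ 0.1575.
C₀ = D/Vd = 1195/254 ≈ 4.705 μg/mL.
Before the 4th dose, 3 doses have been given. Superposition: Cmin = C₀·(f + f² + … + f^3).
≈ 4.705 × (0.1575 + 0.0248 + 0.0039) ≈ 4.705 × 0.1862 ≈ 0.876 μg/mL.

0.9 μg/mL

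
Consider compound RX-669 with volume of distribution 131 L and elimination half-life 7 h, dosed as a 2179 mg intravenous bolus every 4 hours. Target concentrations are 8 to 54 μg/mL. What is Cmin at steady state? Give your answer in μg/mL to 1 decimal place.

Over one 4-h interval, 4/7 ≈ 0.57143 half-lives elapse, leaving f ≈ 0.6730 of each dose.
At steady state, accumulation factor R = 1/(1 − e^(−kτ)) ≈ 3.0581.
Single-dose peak C₀ = D/Vd = 2179/131 ≈ 16.634 μg/mL.
Cmax,ss = C₀/(1 − f) ≈ 16.634/0.3270 ≈ 50.869 μg/mL.
Steady-state trough Cmin,ss = Cmax,ss·f ≈ 50.869 × 0.6730 ≈ 34.235 μg/mL.
Trough 34.2 μg/mL vs MEC 8 μg/mL: adequate.

34.2 μg/mL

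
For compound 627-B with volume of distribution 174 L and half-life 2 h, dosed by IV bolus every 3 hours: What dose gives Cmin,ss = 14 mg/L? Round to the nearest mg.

4454 mg

τ/t½ = 3/2 ≈ 1.5, so f = (1/2)^(3/2) ≈ 0.353553.
Cmin,ss = (D/Vd)·f/(1−f), so D = Cmin,ss·Vd·(1−f)/f.
D = 14 × 174 × (1−f)/f ≈ 14 × 174 × 1.82843 ≈ 4454.06 mg.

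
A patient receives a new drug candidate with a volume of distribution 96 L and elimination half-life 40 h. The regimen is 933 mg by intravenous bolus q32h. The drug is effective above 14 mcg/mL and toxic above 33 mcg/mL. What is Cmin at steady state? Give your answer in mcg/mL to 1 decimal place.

τ/t½ = 32/40 ≈ 0.8, so fraction remaining f = (1/2)^(32/40) ≈ 0.5743.
Single-dose peak C₀ = D/Vd = 933/96 ≈ 9.719 mcg/mL.
Steady-state trough Cmin,ss = C₀·f/(1−f) ≈ 9.719 × 0.5743/0.4257 ≈ 13.112 mcg/mL.
Trough 13.1 mcg/mL vs MEC 14 mcg/mL: subtherapeutic.

13.1 mcg/mL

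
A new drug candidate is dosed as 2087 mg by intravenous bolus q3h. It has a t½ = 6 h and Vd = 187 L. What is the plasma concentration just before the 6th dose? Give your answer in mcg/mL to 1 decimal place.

f = (1/2)^(τ/t½) = (1/2)^(3/6) ≈ 0.7071.
C₀ = D/Vd = 2087/187 ≈ 11.160 mcg/mL.
Before the 6th dose, 5 doses have been given. Superposition: Cmin = C₀·(f + f² + … + f^5).
≈ 11.160 × (0.7071 + 0.5000 + 0.3535 + 0.2500 + 0.1768) ≈ 11.160 × 1.9874 ≈ 22.179 mcg/mL.

22.2 mcg/mL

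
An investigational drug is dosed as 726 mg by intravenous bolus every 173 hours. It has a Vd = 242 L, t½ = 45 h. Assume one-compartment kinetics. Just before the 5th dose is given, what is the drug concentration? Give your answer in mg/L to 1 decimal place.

0.2 mg/L

f = (1/2)^(τ/t½) = (1/2)^(173/45) ≈ 0.0696.
C₀ = D/Vd = 726/242 ≈ 3.000 mg/L.
Before the 5th dose, 4 doses have been given. Superposition: Cmin = C₀·(f + f² + … + f^4).
≈ 3.000 × (0.0696 + 0.0048 + 0.0003 + 0.0000) ≈ 3.000 × 0.0747 ≈ 0.224 mg/L.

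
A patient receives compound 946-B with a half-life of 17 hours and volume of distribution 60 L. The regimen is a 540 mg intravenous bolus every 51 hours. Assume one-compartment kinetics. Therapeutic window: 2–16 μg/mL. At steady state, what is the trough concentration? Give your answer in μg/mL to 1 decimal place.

τ = 51 h = 3 half-lives, so f = (1/2)^3 = 0.125.
Accumulation ratio R = 1/(1 − f) = 1/0.875 = 8/7.
Single-dose peak C₀ = D/Vd = 540/60 = 9 μg/mL.
Steady-state peak Cmax,ss = C₀·R = 9 × 8/7 ≈ 10.286 μg/mL.
Steady-state trough Cmin,ss = Cmax,ss·f ≈ 10.286 × 0.125 ≈ 1.286 μg/mL.
Trough 1.3 μg/mL vs MEC 2 μg/mL: subtherapeutic.

1.3 μg/mL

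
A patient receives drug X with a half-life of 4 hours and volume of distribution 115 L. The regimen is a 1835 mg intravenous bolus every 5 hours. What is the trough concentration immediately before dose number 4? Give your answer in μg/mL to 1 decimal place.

f = (1/2)^(τ/t½) = (1/2)^(5/4) ≈ 0.4204.
C₀ = D/Vd = 1835/115 ≈ 15.957 μg/mL.
Before the 4th dose, 3 doses have been given. Superposition: Cmin = C₀·(f + f² + … + f^3).
≈ 15.957 × (0.4204 + 0.1767 + 0.0743) ≈ 15.957 × 0.6714 ≈ 10.714 μg/mL.

10.7 μg/mL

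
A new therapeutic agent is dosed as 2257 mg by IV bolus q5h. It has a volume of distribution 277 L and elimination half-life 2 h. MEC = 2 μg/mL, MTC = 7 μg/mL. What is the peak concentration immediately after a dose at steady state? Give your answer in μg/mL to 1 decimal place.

Over one 5-h interval, 5/2 ≈ 2.5 half-lives elapse, leaving f ≈ 0.1768 of each dose.
Accumulation ratio R = 1/(1 − f) ≈ 1/0.8232 ≈ 1.2148.
Single-dose peak C₀ = D/Vd = 2257/277 ≈ 8.148 μg/mL.
Steady-state peak Cmax,ss = C₀·R ≈ 8.148 × 1.2148 ≈ 9.898 μg/mL.
Peak 9.9 μg/mL vs MTC 7 μg/mL: exceeds toxic threshold.

9.9 μg/mL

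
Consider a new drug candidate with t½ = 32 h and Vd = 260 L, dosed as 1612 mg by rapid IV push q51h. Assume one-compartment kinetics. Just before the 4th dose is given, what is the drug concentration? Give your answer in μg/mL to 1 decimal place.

3.0 μg/mL

f = (1/2)^(τ/t½) = (1/2)^(51/32) ≈ 0.3313.
C₀ = D/Vd = 1612/260 ≈ 6.200 μg/mL.
Before the 4th dose, 3 doses have been given. Superposition: Cmin = C₀·(f + f² + … + f^3).
≈ 6.200 × (0.3313 + 0.1098 + 0.0364) ≈ 6.200 × 0.4775 ≈ 2.961 μg/mL.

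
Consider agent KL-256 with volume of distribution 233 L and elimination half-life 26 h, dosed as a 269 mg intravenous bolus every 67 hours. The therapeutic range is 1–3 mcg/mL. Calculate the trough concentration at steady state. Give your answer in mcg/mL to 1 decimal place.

0.2 mcg/mL

Over one 67-h interval, 67/26 ≈ 2.5769 half-lives elapse, leaving f ≈ 0.1676 of each dose.
Single-dose peak C₀ = D/Vd = 269/233 ≈ 1.155 mcg/mL.
Steady-state trough Cmin,ss = C₀·f/(1−f) ≈ 1.155 × 0.1676/0.8324 ≈ 0.233 mcg/mL.
Trough 0.2 mcg/mL vs MEC 1 mcg/mL: subtherapeutic.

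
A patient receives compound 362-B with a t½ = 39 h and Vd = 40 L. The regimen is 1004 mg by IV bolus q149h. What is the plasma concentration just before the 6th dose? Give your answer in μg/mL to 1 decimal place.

f = (1/2)^(τ/t½) = (1/2)^(149/39) ≈ 0.0708.
C₀ = D/Vd = 1004/40 ≈ 25.100 μg/mL.
Before the 6th dose, 5 doses have been given. Superposition: Cmin = C₀·(f + f² + … + f^5).
≈ 25.100 × (0.0708 + 0.0050 + 0.0004 + 0.0000 + 0.0000) ≈ 25.100 × 0.0762 ≈ 1.913 μg/mL.

1.9 μg/mL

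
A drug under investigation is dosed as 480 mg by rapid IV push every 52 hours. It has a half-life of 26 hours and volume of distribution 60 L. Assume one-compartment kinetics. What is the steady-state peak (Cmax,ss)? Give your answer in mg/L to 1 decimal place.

τ = 52 h = 2 half-lives, so f = (1/2)^2 = 0.25.
At steady state, R = 1/(1 − 0.25) = 4/3.
Single-dose peak C₀ = D/Vd = 480/60 = 8 mg/L.
Steady-state peak Cmax,ss = C₀·R = 8 × 4/3 ≈ 10.667 mg/L.

10.7 mg/L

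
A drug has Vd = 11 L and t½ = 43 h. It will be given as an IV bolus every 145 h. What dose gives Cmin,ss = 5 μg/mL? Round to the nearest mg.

τ/t½ = 145/43 ≈ 3.3721, so f = (1/2)^(145/43) ≈ 0.096583.
Cmin,ss = (D/Vd)·f/(1−f), so D = Cmin,ss·Vd·(1−f)/f.
D = 5 × 11 × (1−f)/f ≈ 5 × 11 × 9.35379 ≈ 514.46 mg.

514 mg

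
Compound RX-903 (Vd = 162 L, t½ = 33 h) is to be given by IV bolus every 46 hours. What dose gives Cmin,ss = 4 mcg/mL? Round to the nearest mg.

1055 mg

τ/t½ = 46/33 ≈ 1.3939, so f = (1/2)^(46/33) ≈ 0.380524.
Cmin,ss = (D/Vd)·f/(1−f), so D = Cmin,ss·Vd·(1−f)/f.
D = 4 × 162 × (1−f)/f ≈ 4 × 162 × 1.62796 ≈ 1054.92 mg.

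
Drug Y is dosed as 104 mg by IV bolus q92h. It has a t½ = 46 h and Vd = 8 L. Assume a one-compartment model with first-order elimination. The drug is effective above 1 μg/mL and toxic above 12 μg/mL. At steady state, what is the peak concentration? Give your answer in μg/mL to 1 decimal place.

τ = 92 h = 2 half-lives, so f = (1/2)^2 = 0.25.
At steady state, R = 1/(1 − 0.25) = 4/3.
Single-dose peak C₀ = D/Vd = 104/8 = 13 μg/mL.
Steady-state peak Cmax,ss = C₀·R = 13 × 4/3 ≈ 17.333 μg/mL.
Peak 17.3 μg/mL vs MTC 12 μg/mL: exceeds toxic threshold.

17.3 μg/mL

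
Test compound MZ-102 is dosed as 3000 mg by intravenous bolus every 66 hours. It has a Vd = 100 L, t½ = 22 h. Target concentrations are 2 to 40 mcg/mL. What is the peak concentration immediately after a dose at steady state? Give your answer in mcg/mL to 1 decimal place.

τ = 66 h = 3 half-lives, so f = (1/2)^3 = 0.125.
At steady state, R = 1/(1 − 0.125) = 8/7.
Single-dose peak C₀ = D/Vd = 3000/100 = 30 mcg/mL.
Steady-state peak Cmax,ss = C₀·R = 30 × 8/7 ≈ 34.286 mcg/mL.
Peak 34.3 mcg/mL vs MTC 40 mcg/mL: below toxic threshold.

34.3 mcg/mL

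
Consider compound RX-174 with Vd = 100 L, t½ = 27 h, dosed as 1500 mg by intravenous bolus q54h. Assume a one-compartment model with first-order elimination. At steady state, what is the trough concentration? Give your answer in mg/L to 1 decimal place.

5.0 mg/L

The dosing interval is 2 half-lives, so f = 2^(−2) = 0.25.
At steady state, R = 1/(1 − 0.25) = 4/3.
Single-dose peak C₀ = D/Vd = 1500/100 = 15 mg/L.
Steady-state peak Cmax,ss = C₀·R = 15 × 4/3 ≈ 20.000 mg/L.
Steady-state trough Cmin,ss = Cmax,ss·f ≈ 20.000 × 0.25 ≈ 5.000 mg/L.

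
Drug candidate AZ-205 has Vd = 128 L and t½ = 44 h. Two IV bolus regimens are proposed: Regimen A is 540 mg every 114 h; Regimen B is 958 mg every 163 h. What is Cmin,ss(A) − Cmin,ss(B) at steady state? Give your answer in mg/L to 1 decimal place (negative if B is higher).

Regimen A: f = (1/2)^(114/44) ≈ 0.1660; Cmin,ss = (540/128)·f/(1−f) ≈ 0.840 mg/L.
Regimen B: f = (1/2)^(163/44) ≈ 0.0767; Cmin,ss = (958/128)·f/(1−f) ≈ 0.622 mg/L.
Difference ≈ 0.840 − 0.622 ≈ 0.218 mg/L.

0.2 mg/L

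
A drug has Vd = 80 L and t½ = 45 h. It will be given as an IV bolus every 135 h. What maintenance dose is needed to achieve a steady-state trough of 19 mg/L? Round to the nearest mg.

τ/t½ = 135/45 ≈ 3, so f = (1/2)^(135/45) ≈ 0.125000.
Cmin,ss = (D/Vd)·f/(1−f), so D = Cmin,ss·Vd·(1−f)/f.
D = 19 × 80 × (1−f)/f ≈ 19 × 80 × 7.00000 ≈ 10640.00 mg.

10640 mg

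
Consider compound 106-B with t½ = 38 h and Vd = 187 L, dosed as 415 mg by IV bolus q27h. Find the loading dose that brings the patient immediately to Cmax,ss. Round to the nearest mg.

1067 mg

f = (1/2)^(27/38) ≈ 0.611097; accumulation ratio R = 1/(1−f) ≈ 2.57134.
Loading dose to hit Cmax,ss on first dose: D_load = D_maint·R ≈ 415 × 2.57134 ≈ 1067.11 mg.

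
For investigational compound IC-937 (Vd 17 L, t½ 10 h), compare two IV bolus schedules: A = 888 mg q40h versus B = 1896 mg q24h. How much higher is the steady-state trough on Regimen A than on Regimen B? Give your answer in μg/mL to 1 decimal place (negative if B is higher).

-22.6 μg/mL

Regimen A: f = (1/2)^(40/10) ≈ 0.0625; Cmin,ss = (888/17)·f/(1−f) ≈ 3.482 μg/mL.
Regimen B: f = (1/2)^(24/10) ≈ 0.1895; Cmin,ss = (1896/17)·f/(1−f) ≈ 26.076 μg/mL.
Difference ≈ 3.482 − 26.076 ≈ -22.594 μg/mL.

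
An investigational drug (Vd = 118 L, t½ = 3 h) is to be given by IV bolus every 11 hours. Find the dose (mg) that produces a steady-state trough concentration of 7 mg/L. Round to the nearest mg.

τ/t½ = 11/3 ≈ 3.6667, so f = (1/2)^(11/3) ≈ 0.078745.
Cmin,ss = (D/Vd)·f/(1−f), so D = Cmin,ss·Vd·(1−f)/f.
D = 7 × 118 × (1−f)/f ≈ 7 × 118 × 11.69922 ≈ 9663.56 mg.

9664 mg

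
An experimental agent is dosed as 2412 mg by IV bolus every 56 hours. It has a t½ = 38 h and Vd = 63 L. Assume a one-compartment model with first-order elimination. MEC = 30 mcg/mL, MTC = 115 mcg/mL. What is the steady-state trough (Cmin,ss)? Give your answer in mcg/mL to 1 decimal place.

k = ln2/t½ = ln2/38 ≈ 0.018241 h⁻¹; fraction remaining f = e^(−kτ) = e^(−0.018241×56) ≈ 0.3601.
At steady state, accumulation factor R = 1/(1 − e^(−kτ)) ≈ 1.5627.
Each bolus raises the concentration by D/Vd = 2412/63 ≈ 38.286 mcg/mL.
Steady-state peak Cmax,ss = C₀·R ≈ 38.286 × 1.5627 ≈ 59.830 mcg/mL.
Steady-state trough Cmin,ss = Cmax,ss·f ≈ 59.830 × 0.3601 ≈ 21.545 mcg/mL.
Trough 21.5 mcg/mL vs MEC 30 mcg/mL: subtherapeutic.

21.5 mcg/mL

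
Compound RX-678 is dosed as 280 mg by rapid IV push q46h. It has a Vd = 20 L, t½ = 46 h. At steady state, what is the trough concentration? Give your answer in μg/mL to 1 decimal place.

14.0 μg/mL

The dosing interval is 1 half-life, so f = 2^(−1) = 0.5.
At steady state, R = 1/(1 − 0.5) = 2/1.
Single-dose peak C₀ = D/Vd = 280/20 = 14 μg/mL.
Steady-state peak Cmax,ss = C₀·R = 14 × 2/1 ≈ 28.000 μg/mL.
Steady-state trough Cmin,ss = Cmax,ss·f ≈ 28.000 × 0.5 ≈ 14.000 μg/mL.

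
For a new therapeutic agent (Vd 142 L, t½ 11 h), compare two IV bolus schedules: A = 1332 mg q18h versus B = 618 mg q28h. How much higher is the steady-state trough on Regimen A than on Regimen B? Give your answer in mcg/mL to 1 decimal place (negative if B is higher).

3.5 mcg/mL

Regimen A: f = (1/2)^(18/11) ≈ 0.3217; Cmin,ss = (1332/142)·f/(1−f) ≈ 4.449 mcg/mL.
Regimen B: f = (1/2)^(28/11) ≈ 0.1713; Cmin,ss = (618/142)·f/(1−f) ≈ 0.900 mcg/mL.
Difference ≈ 4.449 − 0.900 ≈ 3.549 mcg/mL.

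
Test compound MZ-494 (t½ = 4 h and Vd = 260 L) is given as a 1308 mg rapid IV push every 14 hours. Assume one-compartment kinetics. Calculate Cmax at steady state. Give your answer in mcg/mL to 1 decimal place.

5.5 mcg/mL

k = ln2/t½ = ln2/4 ≈ 0.173287 h⁻¹; fraction remaining f = e^(−kτ) = e^(−0.173287×14) ≈ 0.0884.
At steady state, accumulation factor R = 1/(1 − e^(−kτ)) ≈ 1.0970.
Each bolus raises the concentration by D/Vd = 1308/260 ≈ 5.031 mcg/mL.
Cmax,ss = C₀/(1 − f) ≈ 5.031/0.9116 ≈ 5.519 mcg/mL.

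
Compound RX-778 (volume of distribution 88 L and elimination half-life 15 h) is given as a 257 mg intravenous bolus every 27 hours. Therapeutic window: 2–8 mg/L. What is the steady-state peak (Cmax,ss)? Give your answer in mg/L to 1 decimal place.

k = ln2/t½ = ln2/15 ≈ 0.046210 h⁻¹; fraction remaining f = e^(−kτ) = e^(−0.046210×27) ≈ 0.2872.
Accumulation ratio R = 1/(1 − f) ≈ 1/0.7128 ≈ 1.4029.
Single-dose peak C₀ = D/Vd = 257/88 ≈ 2.920 mg/L.
Steady-state peak Cmax,ss = C₀·R ≈ 2.920 × 1.4029 ≈ 4.096 mg/L.
Peak 4.1 mg/L vs MTC 8 mg/L: below toxic threshold.

4.1 mg/L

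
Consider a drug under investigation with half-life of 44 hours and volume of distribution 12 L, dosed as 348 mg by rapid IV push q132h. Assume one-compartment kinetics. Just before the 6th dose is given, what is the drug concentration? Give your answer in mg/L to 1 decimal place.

4.1 mg/L

f = (1/2)^(τ/t½) = (1/2)^(132/44) ≈ 0.1250.
C₀ = D/Vd = 348/12 ≈ 29.000 mg/L.
Before the 6th dose, 5 doses have been given. Superposition: Cmin = C₀·(f + f² + … + f^5).
≈ 29.000 × (0.1250 + 0.0156 + 0.0020 + 0.0002 + 0.0000) ≈ 29.000 × 0.1428 ≈ 4.141 mg/L.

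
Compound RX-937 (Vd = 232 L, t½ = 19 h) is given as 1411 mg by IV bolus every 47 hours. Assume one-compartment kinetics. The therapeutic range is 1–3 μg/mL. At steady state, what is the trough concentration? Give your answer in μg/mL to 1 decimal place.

1.3 μg/mL

τ/t½ = 47/19 ≈ 2.4737, so fraction remaining f = (1/2)^(47/19) ≈ 0.1800.
Each bolus raises the concentration by D/Vd = 1411/232 ≈ 6.082 μg/mL.
Steady-state trough Cmin,ss = C₀·f/(1−f) ≈ 6.082 × 0.1800/0.8200 ≈ 1.335 μg/mL.
Trough 1.3 μg/mL vs MEC 1 μg/mL: adequate.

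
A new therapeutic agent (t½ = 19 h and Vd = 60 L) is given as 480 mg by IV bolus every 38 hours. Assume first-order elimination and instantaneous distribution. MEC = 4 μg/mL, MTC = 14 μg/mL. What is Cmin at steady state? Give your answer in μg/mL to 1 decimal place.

2.7 μg/mL

The dosing interval is 2 half-lives, so f = 2^(−2) = 0.25.
Accumulation ratio R = 1/(1 − f) = 1/0.75 = 4/3.
Single-dose peak C₀ = D/Vd = 480/60 = 8 μg/mL.
Steady-state peak Cmax,ss = C₀·R = 8 × 4/3 ≈ 10.667 μg/mL.
Steady-state trough Cmin,ss = Cmax,ss·f ≈ 10.667 × 0.25 ≈ 2.667 μg/mL.
Trough 2.7 μg/mL vs MEC 4 μg/mL: subtherapeutic.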